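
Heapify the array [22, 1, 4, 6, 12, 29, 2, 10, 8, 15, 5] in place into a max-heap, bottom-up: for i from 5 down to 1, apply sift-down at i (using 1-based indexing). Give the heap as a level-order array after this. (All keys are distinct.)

sift down from index 5:
  12 vs larger child 15 at index 10, swap → [22, 1, 4, 6, 15, 29, 2, 10, 8, 12, 5]
sift down from index 4:
  6 vs larger child 10 at index 8, swap → [22, 1, 4, 10, 15, 29, 2, 6, 8, 12, 5]
sift down from index 3:
  4 vs larger child 29 at index 6, swap → [22, 1, 29, 10, 15, 4, 2, 6, 8, 12, 5]
sift down from index 2:
  1 vs larger child 15 at index 5, swap → [22, 15, 29, 10, 1, 4, 2, 6, 8, 12, 5]
  1 vs larger child 12 at index 10, swap → [22, 15, 29, 10, 12, 4, 2, 6, 8, 1, 5]
sift down from index 1:
  22 vs larger child 29 at index 3, swap → [29, 15, 22, 10, 12, 4, 2, 6, 8, 1, 5]

[29, 15, 22, 10, 12, 4, 2, 6, 8, 1, 5]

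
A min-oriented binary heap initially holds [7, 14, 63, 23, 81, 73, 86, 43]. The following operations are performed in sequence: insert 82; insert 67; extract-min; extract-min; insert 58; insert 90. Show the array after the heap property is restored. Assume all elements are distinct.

insert 82:
  append 82 at index 8 → [7, 14, 63, 23, 81, 73, 86, 43, 82] (no swap needed)
insert 67:
  append 67 at index 9 → [7, 14, 63, 23, 81, 73, 86, 43, 82, 67]
  67 < parent 81 at index 4, swap → [7, 14, 63, 23, 67, 73, 86, 43, 82, 81]
extract-min → returns 7:
  remove root 7; move last element 81 to root → [81, 14, 63, 23, 67, 73, 86, 43, 82]
  81 vs smaller child 14 at index 1, swap → [14, 81, 63, 23, 67, 73, 86, 43, 82]
  81 vs smaller child 23 at index 3, swap → [14, 23, 63, 81, 67, 73, 86, 43, 82]
  81 vs smaller child 43 at index 7, swap → [14, 23, 63, 43, 67, 73, 86, 81, 82]
extract-min → returns 14:
  remove root 14; move last element 82 to root → [82, 23, 63, 43, 67, 73, 86, 81]
  82 vs smaller child 23 at index 1, swap → [23, 82, 63, 43, 67, 73, 86, 81]
  82 vs smaller child 43 at index 3, swap → [23, 43, 63, 82, 67, 73, 86, 81]
  82 vs only child 81 at index 7, swap → [23, 43, 63, 81, 67, 73, 86, 82]
insert 58:
  append 58 at index 8 → [23, 43, 63, 81, 67, 73, 86, 82, 58]
  58 < parent 81 at index 3, swap → [23, 43, 63, 58, 67, 73, 86, 82, 81]
insert 90:
  append 90 at index 9 → [23, 43, 63, 58, 67, 73, 86, 82, 81, 90] (no swap needed)

[23, 43, 63, 58, 67, 73, 86, 82, 81, 90]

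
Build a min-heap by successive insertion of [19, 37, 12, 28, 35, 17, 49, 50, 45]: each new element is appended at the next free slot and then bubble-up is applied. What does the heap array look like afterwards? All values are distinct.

Insert 19:
  append 19 at index 0 → [19] (no swap needed)
Insert 37:
  append 37 at index 1 → [19, 37] (no swap needed)
Insert 12:
  append 12 at index 2 → [19, 37, 12]
  12 < parent 19 at index 0, swap → [12, 37, 19]
Insert 28:
  append 28 at index 3 → [12, 37, 19, 28]
  28 < parent 37 at index 1, swap → [12, 28, 19, 37]
Insert 35:
  append 35 at index 4 → [12, 28, 19, 37, 35] (no swap needed)
Insert 17:
  append 17 at index 5 → [12, 28, 19, 37, 35, 17]
  17 < parent 19 at index 2, swap → [12, 28, 17, 37, 35, 19]
Insert 49:
  append 49 at index 6 → [12, 28, 17, 37, 35, 19, 49] (no swap needed)
Insert 50:
  append 50 at index 7 → [12, 28, 17, 37, 35, 19, 49, 50] (no swap needed)
Insert 45:
  append 45 at index 8 → [12, 28, 17, 37, 35, 19, 49, 50, 45] (no swap needed)

[12, 28, 17, 37, 35, 19, 49, 50, 45]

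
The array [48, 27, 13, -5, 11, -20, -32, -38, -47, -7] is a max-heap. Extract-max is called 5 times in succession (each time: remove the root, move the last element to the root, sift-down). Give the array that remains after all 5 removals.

[-7, -32, -20, -38, -47]

extract-max #1 returns 48:
  remove root 48; move last element -7 to root → [-7, 27, 13, -5, 11, -20, -32, -38, -47]
  -7 vs larger child 27 at index 1, swap → [27, -7, 13, -5, 11, -20, -32, -38, -47]
  -7 vs larger child 11 at index 4, swap → [27, 11, 13, -5, -7, -20, -32, -38, -47]
extract-max #2 returns 27:
  remove root 27; move last element -47 to root → [-47, 11, 13, -5, -7, -20, -32, -38]
  -47 vs larger child 13 at index 2, swap → [13, 11, -47, -5, -7, -20, -32, -38]
  -47 vs larger child -20 at index 5, swap → [13, 11, -20, -5, -7, -47, -32, -38]
extract-max #3 returns 13:
  remove root 13; move last element -38 to root → [-38, 11, -20, -5, -7, -47, -32]
  -38 vs larger child 11 at index 1, swap → [11, -38, -20, -5, -7, -47, -32]
  -38 vs larger child -5 at index 3, swap → [11, -5, -20, -38, -7, -47, -32]
extract-max #4 returns 11:
  remove root 11; move last element -32 to root → [-32, -5, -20, -38, -7, -47]
  -32 vs larger child -5 at index 1, swap → [-5, -32, -20, -38, -7, -47]
  -32 vs larger child -7 at index 4, swap → [-5, -7, -20, -38, -32, -47]
extract-max #5 returns -5:
  remove root -5; move last element -47 to root → [-47, -7, -20, -38, -32]
  -47 vs larger child -7 at index 1, swap → [-7, -47, -20, -38, -32]
  -47 vs larger child -32 at index 4, swap → [-7, -32, -20, -38, -47]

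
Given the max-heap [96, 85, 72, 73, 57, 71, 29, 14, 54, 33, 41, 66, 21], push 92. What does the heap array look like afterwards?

[96, 85, 92, 73, 57, 71, 72, 14, 54, 33, 41, 66, 21, 29]

append 92 at index 13 → [96, 85, 72, 73, 57, 71, 29, 14, 54, 33, 41, 66, 21, 92]
92 > parent 29 at index 6, swap → [96, 85, 72, 73, 57, 71, 92, 14, 54, 33, 41, 66, 21, 29]
92 > parent 72 at index 2, swap → [96, 85, 92, 73, 57, 71, 72, 14, 54, 33, 41, 66, 21, 29]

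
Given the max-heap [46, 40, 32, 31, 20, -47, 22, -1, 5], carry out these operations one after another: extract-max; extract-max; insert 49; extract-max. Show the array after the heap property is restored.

[32, 31, 22, 5, 20, -47, -1]

extract-max → returns 46:
  remove root 46; move last element 5 to root → [5, 40, 32, 31, 20, -47, 22, -1]
  5 vs larger child 40 at index 1, swap → [40, 5, 32, 31, 20, -47, 22, -1]
  5 vs larger child 31 at index 3, swap → [40, 31, 32, 5, 20, -47, 22, -1]
extract-max → returns 40:
  remove root 40; move last element -1 to root → [-1, 31, 32, 5, 20, -47, 22]
  -1 vs larger child 32 at index 2, swap → [32, 31, -1, 5, 20, -47, 22]
  -1 vs larger child 22 at index 6, swap → [32, 31, 22, 5, 20, -47, -1]
insert 49:
  append 49 at index 7 → [32, 31, 22, 5, 20, -47, -1, 49]
  49 > parent 5 at index 3, swap → [32, 31, 22, 49, 20, -47, -1, 5]
  49 > parent 31 at index 1, swap → [32, 49, 22, 31, 20, -47, -1, 5]
  49 > parent 32 at index 0, swap → [49, 32, 22, 31, 20, -47, -1, 5]
extract-max → returns 49:
  remove root 49; move last element 5 to root → [5, 32, 22, 31, 20, -47, -1]
  5 vs larger child 32 at index 1, swap → [32, 5, 22, 31, 20, -47, -1]
  5 vs larger child 31 at index 3, swap → [32, 31, 22, 5, 20, -47, -1]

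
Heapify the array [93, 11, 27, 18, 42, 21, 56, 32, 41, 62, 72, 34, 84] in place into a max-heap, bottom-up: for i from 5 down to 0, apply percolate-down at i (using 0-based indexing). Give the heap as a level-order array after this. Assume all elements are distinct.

[93, 72, 84, 41, 62, 34, 56, 32, 18, 11, 42, 27, 21]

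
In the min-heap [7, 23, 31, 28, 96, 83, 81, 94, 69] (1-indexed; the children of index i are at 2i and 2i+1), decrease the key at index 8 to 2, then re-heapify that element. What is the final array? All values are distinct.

[2, 7, 31, 23, 96, 83, 81, 28, 69]

set index 8 from 94 to 2 → [7, 23, 31, 28, 96, 83, 81, 2, 69]
2 < parent 28 at index 4, swap → [7, 23, 31, 2, 96, 83, 81, 28, 69]
2 < parent 23 at index 2, swap → [7, 2, 31, 23, 96, 83, 81, 28, 69]
2 < parent 7 at index 1, swap → [2, 7, 31, 23, 96, 83, 81, 28, 69]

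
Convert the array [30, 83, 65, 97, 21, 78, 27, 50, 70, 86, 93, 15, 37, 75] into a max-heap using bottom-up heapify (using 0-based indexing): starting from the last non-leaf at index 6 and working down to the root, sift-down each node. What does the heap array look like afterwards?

sift down from index 6:
  27 vs only child 75 at index 13, swap → [30, 83, 65, 97, 21, 78, 75, 50, 70, 86, 93, 15, 37, 27]
sift down from index 5: already satisfies heap property
sift down from index 4:
  21 vs larger child 93 at index 10, swap → [30, 83, 65, 97, 93, 78, 75, 50, 70, 86, 21, 15, 37, 27]
sift down from index 3: already satisfies heap property
sift down from index 2:
  65 vs larger child 78 at index 5, swap → [30, 83, 78, 97, 93, 65, 75, 50, 70, 86, 21, 15, 37, 27]
sift down from index 1:
  83 vs larger child 97 at index 3, swap → [30, 97, 78, 83, 93, 65, 75, 50, 70, 86, 21, 15, 37, 27]
sift down from index 0:
  30 vs larger child 97 at index 1, swap → [97, 30, 78, 83, 93, 65, 75, 50, 70, 86, 21, 15, 37, 27]
  30 vs larger child 93 at index 4, swap → [97, 93, 78, 83, 30, 65, 75, 50, 70, 86, 21, 15, 37, 27]
  30 vs larger child 86 at index 9, swap → [97, 93, 78, 83, 86, 65, 75, 50, 70, 30, 21, 15, 37, 27]

[97, 93, 78, 83, 86, 65, 75, 50, 70, 30, 21, 15, 37, 27]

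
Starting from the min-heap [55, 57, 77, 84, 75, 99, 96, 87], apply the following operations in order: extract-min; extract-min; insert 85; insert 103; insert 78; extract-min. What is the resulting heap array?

[77, 78, 85, 84, 87, 99, 96, 103]

extract-min → returns 55:
  remove root 55; move last element 87 to root → [87, 57, 77, 84, 75, 99, 96]
  87 vs smaller child 57 at index 1, swap → [57, 87, 77, 84, 75, 99, 96]
  87 vs smaller child 75 at index 4, swap → [57, 75, 77, 84, 87, 99, 96]
extract-min → returns 57:
  remove root 57; move last element 96 to root → [96, 75, 77, 84, 87, 99]
  96 vs smaller child 75 at index 1, swap → [75, 96, 77, 84, 87, 99]
  96 vs smaller child 84 at index 3, swap → [75, 84, 77, 96, 87, 99]
insert 85:
  append 85 at index 6 → [75, 84, 77, 96, 87, 99, 85] (no swap needed)
insert 103:
  append 103 at index 7 → [75, 84, 77, 96, 87, 99, 85, 103] (no swap needed)
insert 78:
  append 78 at index 8 → [75, 84, 77, 96, 87, 99, 85, 103, 78]
  78 < parent 96 at index 3, swap → [75, 84, 77, 78, 87, 99, 85, 103, 96]
  78 < parent 84 at index 1, swap → [75, 78, 77, 84, 87, 99, 85, 103, 96]
extract-min → returns 75:
  remove root 75; move last element 96 to root → [96, 78, 77, 84, 87, 99, 85, 103]
  96 vs smaller child 77 at index 2, swap → [77, 78, 96, 84, 87, 99, 85, 103]
  96 vs smaller child 85 at index 6, swap → [77, 78, 85, 84, 87, 99, 96, 103]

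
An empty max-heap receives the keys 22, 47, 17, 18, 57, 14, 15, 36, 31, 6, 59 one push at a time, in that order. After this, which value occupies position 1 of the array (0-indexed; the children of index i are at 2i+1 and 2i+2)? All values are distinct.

57

Insert 22:
  append 22 at index 0 → [22] (no swap needed)
Insert 47:
  append 47 at index 1 → [22, 47]
  47 > parent 22 at index 0, swap → [47, 22]
Insert 17:
  append 17 at index 2 → [47, 22, 17] (no swap needed)
Insert 18:
  append 18 at index 3 → [47, 22, 17, 18] (no swap needed)
Insert 57:
  append 57 at index 4 → [47, 22, 17, 18, 57]
  57 > parent 22 at index 1, swap → [47, 57, 17, 18, 22]
  57 > parent 47 at index 0, swap → [57, 47, 17, 18, 22]
Insert 14:
  append 14 at index 5 → [57, 47, 17, 18, 22, 14] (no swap needed)
Insert 15:
  append 15 at index 6 → [57, 47, 17, 18, 22, 14, 15] (no swap needed)
Insert 36:
  append 36 at index 7 → [57, 47, 17, 18, 22, 14, 15, 36]
  36 > parent 18 at index 3, swap → [57, 47, 17, 36, 22, 14, 15, 18]
Insert 31:
  append 31 at index 8 → [57, 47, 17, 36, 22, 14, 15, 18, 31] (no swap needed)
Insert 6:
  append 6 at index 9 → [57, 47, 17, 36, 22, 14, 15, 18, 31, 6] (no swap needed)
Insert 59:
  append 59 at index 10 → [57, 47, 17, 36, 22, 14, 15, 18, 31, 6, 59]
  59 > parent 22 at index 4, swap → [57, 47, 17, 36, 59, 14, 15, 18, 31, 6, 22]
  59 > parent 47 at index 1, swap → [57, 59, 17, 36, 47, 14, 15, 18, 31, 6, 22]
  59 > parent 57 at index 0, swap → [59, 57, 17, 36, 47, 14, 15, 18, 31, 6, 22]
resulting array: [59, 57, 17, 36, 47, 14, 15, 18, 31, 6, 22]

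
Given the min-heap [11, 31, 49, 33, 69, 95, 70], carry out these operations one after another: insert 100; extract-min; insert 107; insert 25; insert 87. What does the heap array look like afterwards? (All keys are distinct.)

insert 100:
  append 100 at index 7 → [11, 31, 49, 33, 69, 95, 70, 100] (no swap needed)
extract-min → returns 11:
  remove root 11; move last element 100 to root → [100, 31, 49, 33, 69, 95, 70]
  100 vs smaller child 31 at index 1, swap → [31, 100, 49, 33, 69, 95, 70]
  100 vs smaller child 33 at index 3, swap → [31, 33, 49, 100, 69, 95, 70]
insert 107:
  append 107 at index 7 → [31, 33, 49, 100, 69, 95, 70, 107] (no swap needed)
insert 25:
  append 25 at index 8 → [31, 33, 49, 100, 69, 95, 70, 107, 25]
  25 < parent 100 at index 3, swap → [31, 33, 49, 25, 69, 95, 70, 107, 100]
  25 < parent 33 at index 1, swap → [31, 25, 49, 33, 69, 95, 70, 107, 100]
  25 < parent 31 at index 0, swap → [25, 31, 49, 33, 69, 95, 70, 107, 100]
insert 87:
  append 87 at index 9 → [25, 31, 49, 33, 69, 95, 70, 107, 100, 87] (no swap needed)

[25, 31, 49, 33, 69, 95, 70, 107, 100, 87]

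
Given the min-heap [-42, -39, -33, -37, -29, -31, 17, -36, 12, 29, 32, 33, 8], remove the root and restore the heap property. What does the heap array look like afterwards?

[-39, -37, -33, -36, -29, -31, 17, 8, 12, 29, 32, 33]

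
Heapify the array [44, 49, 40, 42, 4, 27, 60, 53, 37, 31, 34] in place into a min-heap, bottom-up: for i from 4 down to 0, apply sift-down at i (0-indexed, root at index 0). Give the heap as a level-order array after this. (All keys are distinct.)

sift down from index 4: already satisfies heap property
sift down from index 3:
  42 vs smaller child 37 at index 8, swap → [44, 49, 40, 37, 4, 27, 60, 53, 42, 31, 34]
sift down from index 2:
  40 vs smaller child 27 at index 5, swap → [44, 49, 27, 37, 4, 40, 60, 53, 42, 31, 34]
sift down from index 1:
  49 vs smaller child 4 at index 4, swap → [44, 4, 27, 37, 49, 40, 60, 53, 42, 31, 34]
  49 vs smaller child 31 at index 9, swap → [44, 4, 27, 37, 31, 40, 60, 53, 42, 49, 34]
sift down from index 0:
  44 vs smaller child 4 at index 1, swap → [4, 44, 27, 37, 31, 40, 60, 53, 42, 49, 34]
  44 vs smaller child 31 at index 4, swap → [4, 31, 27, 37, 44, 40, 60, 53, 42, 49, 34]
  44 vs smaller child 34 at index 10, swap → [4, 31, 27, 37, 34, 40, 60, 53, 42, 49, 44]

[4, 31, 27, 37, 34, 40, 60, 53, 42, 49, 44]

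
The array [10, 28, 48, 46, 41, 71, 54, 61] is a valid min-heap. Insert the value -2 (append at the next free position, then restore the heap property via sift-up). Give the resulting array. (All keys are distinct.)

append -2 at index 8 → [10, 28, 48, 46, 41, 71, 54, 61, -2]
-2 < parent 46 at index 3, swap → [10, 28, 48, -2, 41, 71, 54, 61, 46]
-2 < parent 28 at index 1, swap → [10, -2, 48, 28, 41, 71, 54, 61, 46]
-2 < parent 10 at index 0, swap → [-2, 10, 48, 28, 41, 71, 54, 61, 46]

[-2, 10, 48, 28, 41, 71, 54, 61, 46]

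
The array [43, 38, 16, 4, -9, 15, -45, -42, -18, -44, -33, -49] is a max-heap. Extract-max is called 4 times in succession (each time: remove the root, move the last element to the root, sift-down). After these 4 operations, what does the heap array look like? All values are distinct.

extract-max #1 returns 43:
  remove root 43; move last element -49 to root → [-49, 38, 16, 4, -9, 15, -45, -42, -18, -44, -33]
  -49 vs larger child 38 at index 1, swap → [38, -49, 16, 4, -9, 15, -45, -42, -18, -44, -33]
  -49 vs larger child 4 at index 3, swap → [38, 4, 16, -49, -9, 15, -45, -42, -18, -44, -33]
  -49 vs larger child -18 at index 8, swap → [38, 4, 16, -18, -9, 15, -45, -42, -49, -44, -33]
extract-max #2 returns 38:
  remove root 38; move last element -33 to root → [-33, 4, 16, -18, -9, 15, -45, -42, -49, -44]
  -33 vs larger child 16 at index 2, swap → [16, 4, -33, -18, -9, 15, -45, -42, -49, -44]
  -33 vs larger child 15 at index 5, swap → [16, 4, 15, -18, -9, -33, -45, -42, -49, -44]
extract-max #3 returns 16:
  remove root 16; move last element -44 to root → [-44, 4, 15, -18, -9, -33, -45, -42, -49]
  -44 vs larger child 15 at index 2, swap → [15, 4, -44, -18, -9, -33, -45, -42, -49]
  -44 vs larger child -33 at index 5, swap → [15, 4, -33, -18, -9, -44, -45, -42, -49]
extract-max #4 returns 15:
  remove root 15; move last element -49 to root → [-49, 4, -33, -18, -9, -44, -45, -42]
  -49 vs larger child 4 at index 1, swap → [4, -49, -33, -18, -9, -44, -45, -42]
  -49 vs larger child -9 at index 4, swap → [4, -9, -33, -18, -49, -44, -45, -42]

[4, -9, -33, -18, -49, -44, -45, -42]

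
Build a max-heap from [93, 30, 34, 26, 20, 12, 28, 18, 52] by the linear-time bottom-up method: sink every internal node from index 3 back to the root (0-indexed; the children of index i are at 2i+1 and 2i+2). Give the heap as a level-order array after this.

[93, 52, 34, 30, 20, 12, 28, 18, 26]

sift down from index 3:
  26 vs larger child 52 at index 8, swap → [93, 30, 34, 52, 20, 12, 28, 18, 26]
sift down from index 2: already satisfies heap property
sift down from index 1:
  30 vs larger child 52 at index 3, swap → [93, 52, 34, 30, 20, 12, 28, 18, 26]
sift down from index 0: already satisfies heap property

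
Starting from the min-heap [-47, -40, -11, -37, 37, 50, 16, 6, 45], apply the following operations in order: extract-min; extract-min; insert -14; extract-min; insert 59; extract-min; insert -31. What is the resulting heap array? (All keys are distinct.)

extract-min → returns -47:
  remove root -47; move last element 45 to root → [45, -40, -11, -37, 37, 50, 16, 6]
  45 vs smaller child -40 at index 1, swap → [-40, 45, -11, -37, 37, 50, 16, 6]
  45 vs smaller child -37 at index 3, swap → [-40, -37, -11, 45, 37, 50, 16, 6]
  45 vs only child 6 at index 7, swap → [-40, -37, -11, 6, 37, 50, 16, 45]
extract-min → returns -40:
  remove root -40; move last element 45 to root → [45, -37, -11, 6, 37, 50, 16]
  45 vs smaller child -37 at index 1, swap → [-37, 45, -11, 6, 37, 50, 16]
  45 vs smaller child 6 at index 3, swap → [-37, 6, -11, 45, 37, 50, 16]
insert -14:
  append -14 at index 7 → [-37, 6, -11, 45, 37, 50, 16, -14]
  -14 < parent 45 at index 3, swap → [-37, 6, -11, -14, 37, 50, 16, 45]
  -14 < parent 6 at index 1, swap → [-37, -14, -11, 6, 37, 50, 16, 45]
extract-min → returns -37:
  remove root -37; move last element 45 to root → [45, -14, -11, 6, 37, 50, 16]
  45 vs smaller child -14 at index 1, swap → [-14, 45, -11, 6, 37, 50, 16]
  45 vs smaller child 6 at index 3, swap → [-14, 6, -11, 45, 37, 50, 16]
insert 59:
  append 59 at index 7 → [-14, 6, -11, 45, 37, 50, 16, 59] (no swap needed)
extract-min → returns -14:
  remove root -14; move last element 59 to root → [59, 6, -11, 45, 37, 50, 16]
  59 vs smaller child -11 at index 2, swap → [-11, 6, 59, 45, 37, 50, 16]
  59 vs smaller child 16 at index 6, swap → [-11, 6, 16, 45, 37, 50, 59]
insert -31:
  append -31 at index 7 → [-11, 6, 16, 45, 37, 50, 59, -31]
  -31 < parent 45 at index 3, swap → [-11, 6, 16, -31, 37, 50, 59, 45]
  -31 < parent 6 at index 1, swap → [-11, -31, 16, 6, 37, 50, 59, 45]
  -31 < parent -11 at index 0, swap → [-31, -11, 16, 6, 37, 50, 59, 45]

[-31, -11, 16, 6, 37, 50, 59, 45]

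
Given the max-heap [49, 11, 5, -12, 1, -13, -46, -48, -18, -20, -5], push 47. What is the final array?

[49, 11, 47, -12, 1, 5, -46, -48, -18, -20, -5, -13]

append 47 at index 11 → [49, 11, 5, -12, 1, -13, -46, -48, -18, -20, -5, 47]
47 > parent -13 at index 5, swap → [49, 11, 5, -12, 1, 47, -46, -48, -18, -20, -5, -13]
47 > parent 5 at index 2, swap → [49, 11, 47, -12, 1, 5, -46, -48, -18, -20, -5, -13]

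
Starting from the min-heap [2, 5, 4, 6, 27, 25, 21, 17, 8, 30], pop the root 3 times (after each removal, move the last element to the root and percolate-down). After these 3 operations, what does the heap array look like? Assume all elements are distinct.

extract-min #1 returns 2:
  remove root 2; move last element 30 to root → [30, 5, 4, 6, 27, 25, 21, 17, 8]
  30 vs smaller child 4 at index 2, swap → [4, 5, 30, 6, 27, 25, 21, 17, 8]
  30 vs smaller child 21 at index 6, swap → [4, 5, 21, 6, 27, 25, 30, 17, 8]
extract-min #2 returns 4:
  remove root 4; move last element 8 to root → [8, 5, 21, 6, 27, 25, 30, 17]
  8 vs smaller child 5 at index 1, swap → [5, 8, 21, 6, 27, 25, 30, 17]
  8 vs smaller child 6 at index 3, swap → [5, 6, 21, 8, 27, 25, 30, 17]
extract-min #3 returns 5:
  remove root 5; move last element 17 to root → [17, 6, 21, 8, 27, 25, 30]
  17 vs smaller child 6 at index 1, swap → [6, 17, 21, 8, 27, 25, 30]
  17 vs smaller child 8 at index 3, swap → [6, 8, 21, 17, 27, 25, 30]

[6, 8, 21, 17, 27, 25, 30]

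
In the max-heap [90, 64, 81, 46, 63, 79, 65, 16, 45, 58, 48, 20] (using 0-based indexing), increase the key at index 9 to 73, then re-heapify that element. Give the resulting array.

set index 9 from 58 to 73 → [90, 64, 81, 46, 63, 79, 65, 16, 45, 73, 48, 20]
73 > parent 63 at index 4, swap → [90, 64, 81, 46, 73, 79, 65, 16, 45, 63, 48, 20]
73 > parent 64 at index 1, swap → [90, 73, 81, 46, 64, 79, 65, 16, 45, 63, 48, 20]

[90, 73, 81, 46, 64, 79, 65, 16, 45, 63, 48, 20]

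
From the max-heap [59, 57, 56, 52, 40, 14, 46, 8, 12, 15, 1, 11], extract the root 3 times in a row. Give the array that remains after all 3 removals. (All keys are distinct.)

extract-max #1 returns 59:
  remove root 59; move last element 11 to root → [11, 57, 56, 52, 40, 14, 46, 8, 12, 15, 1]
  11 vs larger child 57 at index 1, swap → [57, 11, 56, 52, 40, 14, 46, 8, 12, 15, 1]
  11 vs larger child 52 at index 3, swap → [57, 52, 56, 11, 40, 14, 46, 8, 12, 15, 1]
  11 vs larger child 12 at index 8, swap → [57, 52, 56, 12, 40, 14, 46, 8, 11, 15, 1]
extract-max #2 returns 57:
  remove root 57; move last element 1 to root → [1, 52, 56, 12, 40, 14, 46, 8, 11, 15]
  1 vs larger child 56 at index 2, swap → [56, 52, 1, 12, 40, 14, 46, 8, 11, 15]
  1 vs larger child 46 at index 6, swap → [56, 52, 46, 12, 40, 14, 1, 8, 11, 15]
extract-max #3 returns 56:
  remove root 56; move last element 15 to root → [15, 52, 46, 12, 40, 14, 1, 8, 11]
  15 vs larger child 52 at index 1, swap → [52, 15, 46, 12, 40, 14, 1, 8, 11]
  15 vs larger child 40 at index 4, swap → [52, 40, 46, 12, 15, 14, 1, 8, 11]

[52, 40, 46, 12, 15, 14, 1, 8, 11]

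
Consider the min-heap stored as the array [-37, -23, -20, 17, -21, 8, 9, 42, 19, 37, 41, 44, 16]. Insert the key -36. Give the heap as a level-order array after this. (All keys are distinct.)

append -36 at index 13 → [-37, -23, -20, 17, -21, 8, 9, 42, 19, 37, 41, 44, 16, -36]
-36 < parent 9 at index 6, swap → [-37, -23, -20, 17, -21, 8, -36, 42, 19, 37, 41, 44, 16, 9]
-36 < parent -20 at index 2, swap → [-37, -23, -36, 17, -21, 8, -20, 42, 19, 37, 41, 44, 16, 9]

[-37, -23, -36, 17, -21, 8, -20, 42, 19, 37, 41, 44, 16, 9]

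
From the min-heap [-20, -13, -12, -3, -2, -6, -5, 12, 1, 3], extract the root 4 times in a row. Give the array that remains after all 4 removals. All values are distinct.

extract-min #1 returns -20:
  remove root -20; move last element 3 to root → [3, -13, -12, -3, -2, -6, -5, 12, 1]
  3 vs smaller child -13 at index 1, swap → [-13, 3, -12, -3, -2, -6, -5, 12, 1]
  3 vs smaller child -3 at index 3, swap → [-13, -3, -12, 3, -2, -6, -5, 12, 1]
  3 vs smaller child 1 at index 8, swap → [-13, -3, -12, 1, -2, -6, -5, 12, 3]
extract-min #2 returns -13:
  remove root -13; move last element 3 to root → [3, -3, -12, 1, -2, -6, -5, 12]
  3 vs smaller child -12 at index 2, swap → [-12, -3, 3, 1, -2, -6, -5, 12]
  3 vs smaller child -6 at index 5, swap → [-12, -3, -6, 1, -2, 3, -5, 12]
extract-min #3 returns -12:
  remove root -12; move last element 12 to root → [12, -3, -6, 1, -2, 3, -5]
  12 vs smaller child -6 at index 2, swap → [-6, -3, 12, 1, -2, 3, -5]
  12 vs smaller child -5 at index 6, swap → [-6, -3, -5, 1, -2, 3, 12]
extract-min #4 returns -6:
  remove root -6; move last element 12 to root → [12, -3, -5, 1, -2, 3]
  12 vs smaller child -5 at index 2, swap → [-5, -3, 12, 1, -2, 3]
  12 vs only child 3 at index 5, swap → [-5, -3, 3, 1, -2, 12]

[-5, -3, 3, 1, -2, 12]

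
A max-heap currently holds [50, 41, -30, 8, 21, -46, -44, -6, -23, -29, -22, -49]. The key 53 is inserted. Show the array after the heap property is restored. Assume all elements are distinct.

append 53 at index 12 → [50, 41, -30, 8, 21, -46, -44, -6, -23, -29, -22, -49, 53]
53 > parent -46 at index 5, swap → [50, 41, -30, 8, 21, 53, -44, -6, -23, -29, -22, -49, -46]
53 > parent -30 at index 2, swap → [50, 41, 53, 8, 21, -30, -44, -6, -23, -29, -22, -49, -46]
53 > parent 50 at index 0, swap → [53, 41, 50, 8, 21, -30, -44, -6, -23, -29, -22, -49, -46]

[53, 41, 50, 8, 21, -30, -44, -6, -23, -29, -22, -49, -46]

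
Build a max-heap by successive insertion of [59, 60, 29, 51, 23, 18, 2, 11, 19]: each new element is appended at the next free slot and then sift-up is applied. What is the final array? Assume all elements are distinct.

[60, 59, 29, 51, 23, 18, 2, 11, 19]

Insert 59:
  append 59 at index 0 → [59] (no swap needed)
Insert 60:
  append 60 at index 1 → [59, 60]
  60 > parent 59 at index 0, swap → [60, 59]
Insert 29:
  append 29 at index 2 → [60, 59, 29] (no swap needed)
Insert 51:
  append 51 at index 3 → [60, 59, 29, 51] (no swap needed)
Insert 23:
  append 23 at index 4 → [60, 59, 29, 51, 23] (no swap needed)
Insert 18:
  append 18 at index 5 → [60, 59, 29, 51, 23, 18] (no swap needed)
Insert 2:
  append 2 at index 6 → [60, 59, 29, 51, 23, 18, 2] (no swap needed)
Insert 11:
  append 11 at index 7 → [60, 59, 29, 51, 23, 18, 2, 11] (no swap needed)
Insert 19:
  append 19 at index 8 → [60, 59, 29, 51, 23, 18, 2, 11, 19] (no swap needed)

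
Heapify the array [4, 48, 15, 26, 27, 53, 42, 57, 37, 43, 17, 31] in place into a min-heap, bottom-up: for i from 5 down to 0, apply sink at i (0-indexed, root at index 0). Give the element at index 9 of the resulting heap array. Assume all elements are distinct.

43

sift down from index 5:
  53 vs only child 31 at index 11, swap → [4, 48, 15, 26, 27, 31, 42, 57, 37, 43, 17, 53]
sift down from index 4:
  27 vs smaller child 17 at index 10, swap → [4, 48, 15, 26, 17, 31, 42, 57, 37, 43, 27, 53]
sift down from index 3: already satisfies heap property
sift down from index 2: already satisfies heap property
sift down from index 1:
  48 vs smaller child 17 at index 4, swap → [4, 17, 15, 26, 48, 31, 42, 57, 37, 43, 27, 53]
  48 vs smaller child 27 at index 10, swap → [4, 17, 15, 26, 27, 31, 42, 57, 37, 43, 48, 53]
sift down from index 0: already satisfies heap property
resulting array: [4, 17, 15, 26, 27, 31, 42, 57, 37, 43, 48, 53]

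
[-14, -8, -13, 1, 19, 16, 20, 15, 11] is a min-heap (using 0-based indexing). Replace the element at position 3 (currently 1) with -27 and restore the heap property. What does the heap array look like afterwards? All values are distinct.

[-27, -14, -13, -8, 19, 16, 20, 15, 11]

set index 3 from 1 to -27 → [-14, -8, -13, -27, 19, 16, 20, 15, 11]
-27 < parent -8 at index 1, swap → [-14, -27, -13, -8, 19, 16, 20, 15, 11]
-27 < parent -14 at index 0, swap → [-27, -14, -13, -8, 19, 16, 20, 15, 11]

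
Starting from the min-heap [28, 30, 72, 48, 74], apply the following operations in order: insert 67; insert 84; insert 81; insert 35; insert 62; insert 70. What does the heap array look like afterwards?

insert 67:
  append 67 at index 5 → [28, 30, 72, 48, 74, 67]
  67 < parent 72 at index 2, swap → [28, 30, 67, 48, 74, 72]
insert 84:
  append 84 at index 6 → [28, 30, 67, 48, 74, 72, 84] (no swap needed)
insert 81:
  append 81 at index 7 → [28, 30, 67, 48, 74, 72, 84, 81] (no swap needed)
insert 35:
  append 35 at index 8 → [28, 30, 67, 48, 74, 72, 84, 81, 35]
  35 < parent 48 at index 3, swap → [28, 30, 67, 35, 74, 72, 84, 81, 48]
insert 62:
  append 62 at index 9 → [28, 30, 67, 35, 74, 72, 84, 81, 48, 62]
  62 < parent 74 at index 4, swap → [28, 30, 67, 35, 62, 72, 84, 81, 48, 74]
insert 70:
  append 70 at index 10 → [28, 30, 67, 35, 62, 72, 84, 81, 48, 74, 70] (no swap needed)

[28, 30, 67, 35, 62, 72, 84, 81, 48, 74, 70]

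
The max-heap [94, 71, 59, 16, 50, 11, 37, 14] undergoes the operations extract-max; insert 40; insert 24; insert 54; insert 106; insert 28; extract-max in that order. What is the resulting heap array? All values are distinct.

[71, 54, 59, 40, 50, 28, 37, 16, 24, 14, 11]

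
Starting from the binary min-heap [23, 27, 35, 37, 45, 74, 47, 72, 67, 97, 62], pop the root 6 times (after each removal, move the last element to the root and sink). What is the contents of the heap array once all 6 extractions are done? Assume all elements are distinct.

extract-min #1 returns 23:
  remove root 23; move last element 62 to root → [62, 27, 35, 37, 45, 74, 47, 72, 67, 97]
  62 vs smaller child 27 at index 1, swap → [27, 62, 35, 37, 45, 74, 47, 72, 67, 97]
  62 vs smaller child 37 at index 3, swap → [27, 37, 35, 62, 45, 74, 47, 72, 67, 97]
extract-min #2 returns 27:
  remove root 27; move last element 97 to root → [97, 37, 35, 62, 45, 74, 47, 72, 67]
  97 vs smaller child 35 at index 2, swap → [35, 37, 97, 62, 45, 74, 47, 72, 67]
  97 vs smaller child 47 at index 6, swap → [35, 37, 47, 62, 45, 74, 97, 72, 67]
extract-min #3 returns 35:
  remove root 35; move last element 67 to root → [67, 37, 47, 62, 45, 74, 97, 72]
  67 vs smaller child 37 at index 1, swap → [37, 67, 47, 62, 45, 74, 97, 72]
  67 vs smaller child 45 at index 4, swap → [37, 45, 47, 62, 67, 74, 97, 72]
extract-min #4 returns 37:
  remove root 37; move last element 72 to root → [72, 45, 47, 62, 67, 74, 97]
  72 vs smaller child 45 at index 1, swap → [45, 72, 47, 62, 67, 74, 97]
  72 vs smaller child 62 at index 3, swap → [45, 62, 47, 72, 67, 74, 97]
extract-min #5 returns 45:
  remove root 45; move last element 97 to root → [97, 62, 47, 72, 67, 74]
  97 vs smaller child 47 at index 2, swap → [47, 62, 97, 72, 67, 74]
  97 vs only child 74 at index 5, swap → [47, 62, 74, 72, 67, 97]
extract-min #6 returns 47:
  remove root 47; move last element 97 to root → [97, 62, 74, 72, 67]
  97 vs smaller child 62 at index 1, swap → [62, 97, 74, 72, 67]
  97 vs smaller child 67 at index 4, swap → [62, 67, 74, 72, 97]

[62, 67, 74, 72, 97]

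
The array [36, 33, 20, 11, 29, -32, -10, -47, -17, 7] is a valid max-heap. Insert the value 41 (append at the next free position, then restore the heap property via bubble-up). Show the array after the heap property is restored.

[41, 36, 20, 11, 33, -32, -10, -47, -17, 7, 29]

append 41 at index 10 → [36, 33, 20, 11, 29, -32, -10, -47, -17, 7, 41]
41 > parent 29 at index 4, swap → [36, 33, 20, 11, 41, -32, -10, -47, -17, 7, 29]
41 > parent 33 at index 1, swap → [36, 41, 20, 11, 33, -32, -10, -47, -17, 7, 29]
41 > parent 36 at index 0, swap → [41, 36, 20, 11, 33, -32, -10, -47, -17, 7, 29]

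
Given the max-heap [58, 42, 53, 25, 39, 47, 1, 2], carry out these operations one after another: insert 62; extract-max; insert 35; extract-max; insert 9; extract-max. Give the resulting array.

[47, 42, 25, 35, 39, 9, 1, 2]

insert 62:
  append 62 at index 8 → [58, 42, 53, 25, 39, 47, 1, 2, 62]
  62 > parent 25 at index 3, swap → [58, 42, 53, 62, 39, 47, 1, 2, 25]
  62 > parent 42 at index 1, swap → [58, 62, 53, 42, 39, 47, 1, 2, 25]
  62 > parent 58 at index 0, swap → [62, 58, 53, 42, 39, 47, 1, 2, 25]
extract-max → returns 62:
  remove root 62; move last element 25 to root → [25, 58, 53, 42, 39, 47, 1, 2]
  25 vs larger child 58 at index 1, swap → [58, 25, 53, 42, 39, 47, 1, 2]
  25 vs larger child 42 at index 3, swap → [58, 42, 53, 25, 39, 47, 1, 2]
insert 35:
  append 35 at index 8 → [58, 42, 53, 25, 39, 47, 1, 2, 35]
  35 > parent 25 at index 3, swap → [58, 42, 53, 35, 39, 47, 1, 2, 25]
extract-max → returns 58:
  remove root 58; move last element 25 to root → [25, 42, 53, 35, 39, 47, 1, 2]
  25 vs larger child 53 at index 2, swap → [53, 42, 25, 35, 39, 47, 1, 2]
  25 vs larger child 47 at index 5, swap → [53, 42, 47, 35, 39, 25, 1, 2]
insert 9:
  append 9 at index 8 → [53, 42, 47, 35, 39, 25, 1, 2, 9] (no swap needed)
extract-max → returns 53:
  remove root 53; move last element 9 to root → [9, 42, 47, 35, 39, 25, 1, 2]
  9 vs larger child 47 at index 2, swap → [47, 42, 9, 35, 39, 25, 1, 2]
  9 vs larger child 25 at index 5, swap → [47, 42, 25, 35, 39, 9, 1, 2]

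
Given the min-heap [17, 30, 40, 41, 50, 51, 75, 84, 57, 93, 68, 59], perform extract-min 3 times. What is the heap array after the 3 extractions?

[41, 50, 51, 57, 93, 68, 75, 84, 59]

extract-min #1 returns 17:
  remove root 17; move last element 59 to root → [59, 30, 40, 41, 50, 51, 75, 84, 57, 93, 68]
  59 vs smaller child 30 at index 1, swap → [30, 59, 40, 41, 50, 51, 75, 84, 57, 93, 68]
  59 vs smaller child 41 at index 3, swap → [30, 41, 40, 59, 50, 51, 75, 84, 57, 93, 68]
  59 vs smaller child 57 at index 8, swap → [30, 41, 40, 57, 50, 51, 75, 84, 59, 93, 68]
extract-min #2 returns 30:
  remove root 30; move last element 68 to root → [68, 41, 40, 57, 50, 51, 75, 84, 59, 93]
  68 vs smaller child 40 at index 2, swap → [40, 41, 68, 57, 50, 51, 75, 84, 59, 93]
  68 vs smaller child 51 at index 5, swap → [40, 41, 51, 57, 50, 68, 75, 84, 59, 93]
extract-min #3 returns 40:
  remove root 40; move last element 93 to root → [93, 41, 51, 57, 50, 68, 75, 84, 59]
  93 vs smaller child 41 at index 1, swap → [41, 93, 51, 57, 50, 68, 75, 84, 59]
  93 vs smaller child 50 at index 4, swap → [41, 50, 51, 57, 93, 68, 75, 84, 59]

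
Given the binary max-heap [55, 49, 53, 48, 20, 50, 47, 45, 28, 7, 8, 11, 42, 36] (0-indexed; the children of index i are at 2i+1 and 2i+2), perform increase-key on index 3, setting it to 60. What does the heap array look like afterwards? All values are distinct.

[60, 55, 53, 49, 20, 50, 47, 45, 28, 7, 8, 11, 42, 36]

set index 3 from 48 to 60 → [55, 49, 53, 60, 20, 50, 47, 45, 28, 7, 8, 11, 42, 36]
60 > parent 49 at index 1, swap → [55, 60, 53, 49, 20, 50, 47, 45, 28, 7, 8, 11, 42, 36]
60 > parent 55 at index 0, swap → [60, 55, 53, 49, 20, 50, 47, 45, 28, 7, 8, 11, 42, 36]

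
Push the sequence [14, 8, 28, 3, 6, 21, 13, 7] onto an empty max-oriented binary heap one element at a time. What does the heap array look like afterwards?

[28, 8, 21, 7, 6, 14, 13, 3]

Insert 14:
  append 14 at index 0 → [14] (no swap needed)
Insert 8:
  append 8 at index 1 → [14, 8] (no swap needed)
Insert 28:
  append 28 at index 2 → [14, 8, 28]
  28 > parent 14 at index 0, swap → [28, 8, 14]
Insert 3:
  append 3 at index 3 → [28, 8, 14, 3] (no swap needed)
Insert 6:
  append 6 at index 4 → [28, 8, 14, 3, 6] (no swap needed)
Insert 21:
  append 21 at index 5 → [28, 8, 14, 3, 6, 21]
  21 > parent 14 at index 2, swap → [28, 8, 21, 3, 6, 14]
Insert 13:
  append 13 at index 6 → [28, 8, 21, 3, 6, 14, 13] (no swap needed)
Insert 7:
  append 7 at index 7 → [28, 8, 21, 3, 6, 14, 13, 7]
  7 > parent 3 at index 3, swap → [28, 8, 21, 7, 6, 14, 13, 3]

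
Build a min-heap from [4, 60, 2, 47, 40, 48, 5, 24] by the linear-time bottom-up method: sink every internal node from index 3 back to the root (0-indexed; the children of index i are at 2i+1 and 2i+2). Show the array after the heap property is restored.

sift down from index 3:
  47 vs only child 24 at index 7, swap → [4, 60, 2, 24, 40, 48, 5, 47]
sift down from index 2: already satisfies heap property
sift down from index 1:
  60 vs smaller child 24 at index 3, swap → [4, 24, 2, 60, 40, 48, 5, 47]
  60 vs only child 47 at index 7, swap → [4, 24, 2, 47, 40, 48, 5, 60]
sift down from index 0:
  4 vs smaller child 2 at index 2, swap → [2, 24, 4, 47, 40, 48, 5, 60]

[2, 24, 4, 47, 40, 48, 5, 60]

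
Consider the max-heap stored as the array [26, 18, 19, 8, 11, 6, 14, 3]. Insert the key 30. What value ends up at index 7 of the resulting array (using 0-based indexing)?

append 30 at index 8 → [26, 18, 19, 8, 11, 6, 14, 3, 30]
30 > parent 8 at index 3, swap → [26, 18, 19, 30, 11, 6, 14, 3, 8]
30 > parent 18 at index 1, swap → [26, 30, 19, 18, 11, 6, 14, 3, 8]
30 > parent 26 at index 0, swap → [30, 26, 19, 18, 11, 6, 14, 3, 8]
resulting array: [30, 26, 19, 18, 11, 6, 14, 3, 8]

3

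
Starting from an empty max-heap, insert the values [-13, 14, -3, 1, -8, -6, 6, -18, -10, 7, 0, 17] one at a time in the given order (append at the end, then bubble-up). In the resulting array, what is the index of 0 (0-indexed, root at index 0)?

Insert -13:
  append -13 at index 0 → [-13] (no swap needed)
Insert 14:
  append 14 at index 1 → [-13, 14]
  14 > parent -13 at index 0, swap → [14, -13]
Insert -3:
  append -3 at index 2 → [14, -13, -3] (no swap needed)
Insert 1:
  append 1 at index 3 → [14, -13, -3, 1]
  1 > parent -13 at index 1, swap → [14, 1, -3, -13]
Insert -8:
  append -8 at index 4 → [14, 1, -3, -13, -8] (no swap needed)
Insert -6:
  append -6 at index 5 → [14, 1, -3, -13, -8, -6] (no swap needed)
Insert 6:
  append 6 at index 6 → [14, 1, -3, -13, -8, -6, 6]
  6 > parent -3 at index 2, swap → [14, 1, 6, -13, -8, -6, -3]
Insert -18:
  append -18 at index 7 → [14, 1, 6, -13, -8, -6, -3, -18] (no swap needed)
Insert -10:
  append -10 at index 8 → [14, 1, 6, -13, -8, -6, -3, -18, -10]
  -10 > parent -13 at index 3, swap → [14, 1, 6, -10, -8, -6, -3, -18, -13]
Insert 7:
  append 7 at index 9 → [14, 1, 6, -10, -8, -6, -3, -18, -13, 7]
  7 > parent -8 at index 4, swap → [14, 1, 6, -10, 7, -6, -3, -18, -13, -8]
  7 > parent 1 at index 1, swap → [14, 7, 6, -10, 1, -6, -3, -18, -13, -8]
Insert 0:
  append 0 at index 10 → [14, 7, 6, -10, 1, -6, -3, -18, -13, -8, 0] (no swap needed)
Insert 17:
  append 17 at index 11 → [14, 7, 6, -10, 1, -6, -3, -18, -13, -8, 0, 17]
  17 > parent -6 at index 5, swap → [14, 7, 6, -10, 1, 17, -3, -18, -13, -8, 0, -6]
  17 > parent 6 at index 2, swap → [14, 7, 17, -10, 1, 6, -3, -18, -13, -8, 0, -6]
  17 > parent 14 at index 0, swap → [17, 7, 14, -10, 1, 6, -3, -18, -13, -8, 0, -6]
resulting array: [17, 7, 14, -10, 1, 6, -3, -18, -13, -8, 0, -6]

10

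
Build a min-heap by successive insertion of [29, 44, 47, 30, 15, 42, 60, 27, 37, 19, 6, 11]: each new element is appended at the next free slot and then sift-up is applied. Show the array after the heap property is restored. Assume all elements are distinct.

[6, 15, 11, 29, 19, 42, 60, 44, 37, 30, 27, 47]

Insert 29:
  append 29 at index 0 → [29] (no swap needed)
Insert 44:
  append 44 at index 1 → [29, 44] (no swap needed)
Insert 47:
  append 47 at index 2 → [29, 44, 47] (no swap needed)
Insert 30:
  append 30 at index 3 → [29, 44, 47, 30]
  30 < parent 44 at index 1, swap → [29, 30, 47, 44]
Insert 15:
  append 15 at index 4 → [29, 30, 47, 44, 15]
  15 < parent 30 at index 1, swap → [29, 15, 47, 44, 30]
  15 < parent 29 at index 0, swap → [15, 29, 47, 44, 30]
Insert 42:
  append 42 at index 5 → [15, 29, 47, 44, 30, 42]
  42 < parent 47 at index 2, swap → [15, 29, 42, 44, 30, 47]
Insert 60:
  append 60 at index 6 → [15, 29, 42, 44, 30, 47, 60] (no swap needed)
Insert 27:
  append 27 at index 7 → [15, 29, 42, 44, 30, 47, 60, 27]
  27 < parent 44 at index 3, swap → [15, 29, 42, 27, 30, 47, 60, 44]
  27 < parent 29 at index 1, swap → [15, 27, 42, 29, 30, 47, 60, 44]
Insert 37:
  append 37 at index 8 → [15, 27, 42, 29, 30, 47, 60, 44, 37] (no swap needed)
Insert 19:
  append 19 at index 9 → [15, 27, 42, 29, 30, 47, 60, 44, 37, 19]
  19 < parent 30 at index 4, swap → [15, 27, 42, 29, 19, 47, 60, 44, 37, 30]
  19 < parent 27 at index 1, swap → [15, 19, 42, 29, 27, 47, 60, 44, 37, 30]
Insert 6:
  append 6 at index 10 → [15, 19, 42, 29, 27, 47, 60, 44, 37, 30, 6]
  6 < parent 27 at index 4, swap → [15, 19, 42, 29, 6, 47, 60, 44, 37, 30, 27]
  6 < parent 19 at index 1, swap → [15, 6, 42, 29, 19, 47, 60, 44, 37, 30, 27]
  6 < parent 15 at index 0, swap → [6, 15, 42, 29, 19, 47, 60, 44, 37, 30, 27]
Insert 11:
  append 11 at index 11 → [6, 15, 42, 29, 19, 47, 60, 44, 37, 30, 27, 11]
  11 < parent 47 at index 5, swap → [6, 15, 42, 29, 19, 11, 60, 44, 37, 30, 27, 47]
  11 < parent 42 at index 2, swap → [6, 15, 11, 29, 19, 42, 60, 44, 37, 30, 27, 47]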